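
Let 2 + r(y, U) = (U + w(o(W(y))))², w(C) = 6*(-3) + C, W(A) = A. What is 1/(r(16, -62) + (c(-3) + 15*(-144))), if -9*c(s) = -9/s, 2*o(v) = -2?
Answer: 3/13196 ≈ 0.00022734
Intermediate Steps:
o(v) = -1 (o(v) = (½)*(-2) = -1)
c(s) = 1/s (c(s) = -(-1)/s = 1/s)
w(C) = -18 + C
r(y, U) = -2 + (-19 + U)² (r(y, U) = -2 + (U + (-18 - 1))² = -2 + (U - 19)² = -2 + (-19 + U)²)
1/(r(16, -62) + (c(-3) + 15*(-144))) = 1/((-2 + (-19 - 62)²) + (1/(-3) + 15*(-144))) = 1/((-2 + (-81)²) + (-⅓ - 2160)) = 1/((-2 + 6561) - 6481/3) = 1/(6559 - 6481/3) = 1/(13196/3) = 3/13196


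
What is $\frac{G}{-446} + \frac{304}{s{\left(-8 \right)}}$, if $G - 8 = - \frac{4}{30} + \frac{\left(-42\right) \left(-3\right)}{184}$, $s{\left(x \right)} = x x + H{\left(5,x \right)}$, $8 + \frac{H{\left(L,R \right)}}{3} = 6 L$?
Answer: $\frac{18557179}{8001240} \approx 2.3193$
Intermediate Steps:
$H{\left(L,R \right)} = -24 + 18 L$ ($H{\left(L,R \right)} = -24 + 3 \cdot 6 L = -24 + 18 L$)
$s{\left(x \right)} = 66 + x^{2}$ ($s{\left(x \right)} = x x + \left(-24 + 18 \cdot 5\right) = x^{2} + \left(-24 + 90\right) = x^{2} + 66 = 66 + x^{2}$)
$G = \frac{11801}{1380}$ ($G = 8 - \left(\frac{2}{15} - \frac{\left(-42\right) \left(-3\right)}{184}\right) = 8 + \left(\left(-4\right) \frac{1}{30} + 126 \cdot \frac{1}{184}\right) = 8 + \left(- \frac{2}{15} + \frac{63}{92}\right) = 8 + \frac{761}{1380} = \frac{11801}{1380} \approx 8.5515$)
$\frac{G}{-446} + \frac{304}{s{\left(-8 \right)}} = \frac{11801}{1380 \left(-446\right)} + \frac{304}{66 + \left(-8\right)^{2}} = \frac{11801}{1380} \left(- \frac{1}{446}\right) + \frac{304}{66 + 64} = - \frac{11801}{615480} + \frac{304}{130} = - \frac{11801}{615480} + 304 \cdot \frac{1}{130} = - \frac{11801}{615480} + \frac{152}{65} = \frac{18557179}{8001240}$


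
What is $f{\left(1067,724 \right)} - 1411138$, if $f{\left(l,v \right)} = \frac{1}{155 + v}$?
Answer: $- \frac{1240390301}{879} \approx -1.4111 \cdot 10^{6}$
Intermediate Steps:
$f{\left(1067,724 \right)} - 1411138 = \frac{1}{155 + 724} - 1411138 = \frac{1}{879} - 1411138 = - \frac{1240390301}{879}$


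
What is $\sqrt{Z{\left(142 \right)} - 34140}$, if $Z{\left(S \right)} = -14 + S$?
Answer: $2 i \sqrt{8503} \approx 184.42 i$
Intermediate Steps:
$\sqrt{Z{\left(142 \right)} - 34140} = \sqrt{\left(-14 + 142\right) - 34140} = \sqrt{128 - 34140} = \sqrt{-34012} = 2 i \sqrt{8503}$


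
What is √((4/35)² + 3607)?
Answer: √4418591/35 ≈ 60.058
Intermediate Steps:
√((4/35)² + 3607) = √(16/1225 + 3607) = √(4418591/1225) = √4418591/35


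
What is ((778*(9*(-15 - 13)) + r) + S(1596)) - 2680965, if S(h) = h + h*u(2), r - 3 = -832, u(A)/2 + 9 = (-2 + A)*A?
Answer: -2904982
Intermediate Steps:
u(A) = -18 + 2*A*(-2 + A) (u(A) = -18 + 2*((-2 + A)*A) = -18 + 2*(A*(-2 + A)) = -18 + 2*A*(-2 + A))
r = -829 (r = 3 - 832 = -829)
S(h) = -17*h (S(h) = h + h*(-18 - 4*2 + 2*2²) = h + h*(-18 - 8 + 2*4) = h + h*(-18 - 8 + 8) = h + h*(-18) = h - 18*h = -17*h)
((778*(9*(-15 - 13)) + r) + S(1596)) - 2680965 = ((778*(9*(-15 - 13)) - 829) - 17*1596) - 2680965 = ((778*(9*(-28)) - 829) - 27132) - 2680965 = ((778*(-252) - 829) - 27132) - 2680965 = ((-196056 - 829) - 27132) - 2680965 = (-196885 - 27132) - 2680965 = -224017 - 2680965 = -2904982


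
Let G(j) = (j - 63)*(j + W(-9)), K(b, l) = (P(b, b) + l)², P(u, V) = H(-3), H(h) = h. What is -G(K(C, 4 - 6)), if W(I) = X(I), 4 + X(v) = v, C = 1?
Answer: 456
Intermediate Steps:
X(v) = -4 + v
W(I) = -4 + I
P(u, V) = -3
K(b, l) = (-3 + l)²
G(j) = (-63 + j)*(-13 + j) (G(j) = (j - 63)*(j + (-4 - 9)) = (-63 + j)*(j - 13) = (-63 + j)*(-13 + j))
-G(K(C, 4 - 6)) = -(819 + ((-3 + (4 - 6))²)² - 76*(-3 + (4 - 6))²) = -(819 + ((-3 - 2)²)² - 76*(-3 - 2)²) = -(819 + ((-5)²)² - 76*(-5)²) = -(819 + 25² - 76*25) = -(819 + 625 - 1900) = -1*(-456) = 456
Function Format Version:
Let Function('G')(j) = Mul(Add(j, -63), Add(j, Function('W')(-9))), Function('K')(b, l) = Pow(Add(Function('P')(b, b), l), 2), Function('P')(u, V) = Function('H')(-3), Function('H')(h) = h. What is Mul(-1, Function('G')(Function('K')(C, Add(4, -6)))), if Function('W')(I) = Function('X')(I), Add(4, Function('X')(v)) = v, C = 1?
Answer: 456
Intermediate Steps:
Function('X')(v) = Add(-4, v)
Function('W')(I) = Add(-4, I)
Function('P')(u, V) = -3
Function('K')(b, l) = Pow(Add(-3, l), 2)
Function('G')(j) = Mul(Add(-63, j), Add(-13, j)) (Function('G')(j) = Mul(Add(j, -63), Add(j, Add(-4, -9))) = Mul(Add(-63, j), Add(j, -13)) = Mul(Add(-63, j), Add(-13, j)))
Mul(-1, Function('G')(Function('K')(C, Add(4, -6)))) = Mul(-1, Add(819, Pow(Pow(Add(-3, Add(4, -6)), 2), 2), Mul(-76, Pow(Add(-3, Add(4, -6)), 2)))) = Mul(-1, Add(819, Pow(Pow(Add(-3, -2), 2), 2), Mul(-76, Pow(Add(-3, -2), 2)))) = Mul(-1, Add(819, Pow(Pow(-5, 2), 2), Mul(-76, Pow(-5, 2)))) = Mul(-1, Add(819, Pow(25, 2), Mul(-76, 25))) = Mul(-1, Add(819, 625, -1900)) = Mul(-1, -456) = 456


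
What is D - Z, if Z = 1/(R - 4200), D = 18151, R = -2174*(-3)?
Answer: 42146621/2322 ≈ 18151.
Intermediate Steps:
R = 6522
Z = 1/2322 (Z = 1/(6522 - 4200) = 1/2322 ≈ 0.00043066)
D - Z = 18151 - 1*1/2322 = 18151 - 1/2322 = 42146621/2322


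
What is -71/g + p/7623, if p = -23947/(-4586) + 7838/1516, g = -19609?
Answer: 647447558761/129904630215129 ≈ 0.0049840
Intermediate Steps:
p = 9031090/869047 (p = -23947*(-1/4586) + 7838*(1/1516) = 23947/4586 + 3919/758 = 9031090/869047 ≈ 10.392)
-71/g + p/7623 = -71/(-19609) + (9031090/869047)/7623 = -71*(-1/19609) + (9031090/869047)*(1/7623) = 71/19609 + 9031090/6624745281 = 647447558761/129904630215129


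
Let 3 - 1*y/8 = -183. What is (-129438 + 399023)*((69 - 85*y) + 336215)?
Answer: 56560011340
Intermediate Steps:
y = 1488 (y = 24 - 8*(-183) = 24 + 1464 = 1488)
(-129438 + 399023)*((69 - 85*y) + 336215) = (-129438 + 399023)*((69 - 85*1488) + 336215) = 269585*((69 - 126480) + 336215) = 269585*(-126411 + 336215) = 269585*209804 = 56560011340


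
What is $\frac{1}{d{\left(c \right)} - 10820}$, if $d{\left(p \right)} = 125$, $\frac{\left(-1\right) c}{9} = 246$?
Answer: $- \frac{1}{10695} \approx -9.3502 \cdot 10^{-5}$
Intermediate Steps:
$c = -2214$ ($c = \left(-9\right) 246 = -2214$)
$\frac{1}{d{\left(c \right)} - 10820} = \frac{1}{125 - 10820} = \frac{1}{-10695} = - \frac{1}{10695}$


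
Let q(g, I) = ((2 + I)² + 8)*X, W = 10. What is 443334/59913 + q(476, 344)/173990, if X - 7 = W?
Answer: 33179515144/1737377145 ≈ 19.097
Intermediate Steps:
X = 17 (X = 7 + 10 = 17)
q(g, I) = 136 + 17*(2 + I)² (q(g, I) = ((2 + I)² + 8)*17 = (8 + (2 + I)²)*17 = 136 + 17*(2 + I)²)
443334/59913 + q(476, 344)/173990 = 443334/59913 + (136 + 17*(2 + 344)²)/173990 = 443334*(1/59913) + (136 + 17*346²)*(1/173990) = 147778/19971 + (136 + 17*119716)*(1/173990) = 147778/19971 + (136 + 2035172)*(1/173990) = 147778/19971 + 2035308*(1/173990) = 147778/19971 + 1017654/86995 = 33179515144/1737377145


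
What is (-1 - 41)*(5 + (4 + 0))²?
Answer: -3402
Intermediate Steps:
(-1 - 41)*(5 + (4 + 0))² = -42*(5 + 4)² = -42*9² = -42*81 = -3402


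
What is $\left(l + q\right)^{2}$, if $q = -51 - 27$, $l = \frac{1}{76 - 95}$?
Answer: $\frac{2199289}{361} \approx 6092.2$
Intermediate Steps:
$l = - \frac{1}{19}$ ($l = \frac{1}{-19} = - \frac{1}{19} \approx -0.052632$)
$q = -78$ ($q = -51 - 27 = -78$)
$\left(l + q\right)^{2} = \left(- \frac{1}{19} - 78\right)^{2} = \left(- \frac{1483}{19}\right)^{2} = \frac{2199289}{361}$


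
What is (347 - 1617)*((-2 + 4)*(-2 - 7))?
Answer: 22860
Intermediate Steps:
(347 - 1617)*((-2 + 4)*(-2 - 7)) = -2540*(-9) = -1270*(-18) = 22860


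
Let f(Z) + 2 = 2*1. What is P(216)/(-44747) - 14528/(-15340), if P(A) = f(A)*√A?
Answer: 3632/3835 ≈ 0.94707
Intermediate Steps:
f(Z) = 0 (f(Z) = -2 + 2*1 = -2 + 2 = 0)
P(A) = 0 (P(A) = 0*√A = 0)
P(216)/(-44747) - 14528/(-15340) = 0/(-44747) - 14528/(-15340) = 0*(-1/44747) - 14528*(-1/15340) = 0 + 3632/3835 = 3632/3835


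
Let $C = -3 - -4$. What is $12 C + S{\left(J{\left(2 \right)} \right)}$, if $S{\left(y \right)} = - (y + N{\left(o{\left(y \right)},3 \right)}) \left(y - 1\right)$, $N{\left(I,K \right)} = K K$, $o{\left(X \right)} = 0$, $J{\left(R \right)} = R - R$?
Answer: $21$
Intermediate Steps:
$J{\left(R \right)} = 0$
$N{\left(I,K \right)} = K^{2}$
$C = 1$ ($C = -3 + 4 = 1$)
$S{\left(y \right)} = \left(-1 + y\right) \left(-9 - y\right)$ ($S{\left(y \right)} = - (y + 3^{2}) \left(y - 1\right) = - (y + 9) \left(-1 + y\right) = - (9 + y) \left(-1 + y\right) = \left(-9 - y\right) \left(-1 + y\right) = \left(-1 + y\right) \left(-9 - y\right)$)
$12 C + S{\left(J{\left(2 \right)} \right)} = 12 \cdot 1 - -9 = 12 + \left(9 - 0 + 0\right) = 12 + \left(9 + 0 + 0\right) = 12 + 9 = 21$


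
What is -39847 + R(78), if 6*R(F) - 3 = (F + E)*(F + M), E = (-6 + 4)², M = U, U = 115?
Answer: -223253/6 ≈ -37209.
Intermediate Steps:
M = 115
E = 4 (E = (-2)² = 4)
R(F) = ½ + (4 + F)*(115 + F)/6 (R(F) = ½ + ((F + 4)*(F + 115))/6 = ½ + ((4 + F)*(115 + F))/6 = ½ + (4 + F)*(115 + F)/6)
-39847 + R(78) = -39847 + (463/6 + (⅙)*78² + (119/6)*78) = -39847 + (463/6 + (⅙)*6084 + 1547) = -39847 + (463/6 + 1014 + 1547) = -39847 + 15829/6 = -223253/6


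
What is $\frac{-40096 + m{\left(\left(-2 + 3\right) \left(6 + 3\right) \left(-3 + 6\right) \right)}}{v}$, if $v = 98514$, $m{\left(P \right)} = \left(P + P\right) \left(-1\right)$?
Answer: $- \frac{20075}{49257} \approx -0.40756$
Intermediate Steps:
$m{\left(P \right)} = - 2 P$ ($m{\left(P \right)} = 2 P \left(-1\right) = - 2 P$)
$\frac{-40096 + m{\left(\left(-2 + 3\right) \left(6 + 3\right) \left(-3 + 6\right) \right)}}{v} = \frac{-40096 - 2 \left(-2 + 3\right) \left(6 + 3\right) \left(-3 + 6\right)}{98514} = \left(-40096 - 2 \cdot 1 \cdot 9 \cdot 3\right) \frac{1}{98514} = \left(-40096 - 2 \cdot 9 \cdot 3\right) \frac{1}{98514} = \left(-40096 - 54\right) \frac{1}{98514} = \left(-40150\right) \frac{1}{98514} = - \frac{20075}{49257}$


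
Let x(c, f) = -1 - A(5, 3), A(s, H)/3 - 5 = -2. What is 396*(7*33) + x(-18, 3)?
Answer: 91466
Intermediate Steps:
A(s, H) = 9 (A(s, H) = 15 + 3*(-2) = 15 - 6 = 9)
x(c, f) = -10 (x(c, f) = -1 - 1*9 = -1 - 9 = -10)
396*(7*33) + x(-18, 3) = 396*(7*33) - 10 = 396*231 - 10 = 91476 - 10 = 91466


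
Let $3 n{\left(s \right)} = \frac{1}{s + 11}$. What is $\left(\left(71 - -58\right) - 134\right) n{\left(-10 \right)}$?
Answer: $- \frac{5}{3} \approx -1.6667$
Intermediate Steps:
$n{\left(s \right)} = \frac{1}{3 \left(11 + s\right)}$ ($n{\left(s \right)} = \frac{1}{3 \left(s + 11\right)} = \frac{1}{3 \left(11 + s\right)}$)
$\left(\left(71 - -58\right) - 134\right) n{\left(-10 \right)} = \left(\left(71 - -58\right) - 134\right) \frac{1}{3 \left(11 - 10\right)} = \left(\left(71 + 58\right) - 134\right) \frac{1}{3 \cdot 1} = \left(129 - 134\right) \frac{1}{3} \cdot 1 = \left(-5\right) \frac{1}{3} = - \frac{5}{3}$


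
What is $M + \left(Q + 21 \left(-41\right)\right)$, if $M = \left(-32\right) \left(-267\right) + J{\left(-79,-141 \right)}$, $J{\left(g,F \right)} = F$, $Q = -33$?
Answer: $7509$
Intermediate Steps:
$M = 8403$ ($M = \left(-32\right) \left(-267\right) - 141 = 8544 - 141 = 8403$)
$M + \left(Q + 21 \left(-41\right)\right) = 8403 + \left(-33 + 21 \left(-41\right)\right) = 8403 - 894 = 7509$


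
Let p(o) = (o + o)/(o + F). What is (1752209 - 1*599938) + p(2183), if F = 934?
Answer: 3591633073/3117 ≈ 1.1523e+6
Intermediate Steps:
p(o) = 2*o/(934 + o) (p(o) = (o + o)/(o + 934) = (2*o)/(934 + o) = 2*o/(934 + o))
(1752209 - 1*599938) + p(2183) = (1752209 - 1*599938) + 2*2183/(934 + 2183) = (1752209 - 599938) + 2*2183/3117 = 1152271 + 2*2183*(1/3117) = 1152271 + 4366/3117 = 3591633073/3117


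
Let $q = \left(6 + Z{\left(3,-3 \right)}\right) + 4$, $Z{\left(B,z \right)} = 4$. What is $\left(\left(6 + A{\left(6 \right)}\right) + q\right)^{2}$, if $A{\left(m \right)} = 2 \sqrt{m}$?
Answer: $424 + 80 \sqrt{6} \approx 619.96$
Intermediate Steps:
$q = 14$ ($q = \left(6 + 4\right) + 4 = 10 + 4 = 14$)
$\left(\left(6 + A{\left(6 \right)}\right) + q\right)^{2} = \left(\left(6 + 2 \sqrt{6}\right) + 14\right)^{2} = \left(20 + 2 \sqrt{6}\right)^{2}$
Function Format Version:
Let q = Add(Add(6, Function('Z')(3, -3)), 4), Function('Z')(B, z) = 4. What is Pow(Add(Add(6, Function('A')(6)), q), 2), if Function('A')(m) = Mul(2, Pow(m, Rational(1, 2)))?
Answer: Add(424, Mul(80, Pow(6, Rational(1, 2)))) ≈ 619.96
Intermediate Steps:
q = 14 (q = Add(Add(6, 4), 4) = Add(10, 4) = 14)
Pow(Add(Add(6, Function('A')(6)), q), 2) = Pow(Add(Add(6, Mul(2, Pow(6, Rational(1, 2)))), 14), 2) = Pow(Add(20, Mul(2, Pow(6, Rational(1, 2)))), 2)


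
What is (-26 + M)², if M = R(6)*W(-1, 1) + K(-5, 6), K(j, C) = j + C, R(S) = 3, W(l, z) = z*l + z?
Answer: 625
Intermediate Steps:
W(l, z) = z + l*z (W(l, z) = l*z + z = z + l*z)
K(j, C) = C + j
M = 1 (M = 3*(1*(1 - 1)) + (6 - 5) = 3*(1*0) + 1 = 3*0 + 1 = 0 + 1 = 1)
(-26 + M)² = (-26 + 1)² = (-25)² = 625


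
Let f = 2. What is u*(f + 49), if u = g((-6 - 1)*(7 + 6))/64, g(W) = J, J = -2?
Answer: -51/32 ≈ -1.5938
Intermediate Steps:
g(W) = -2
u = -1/32 (u = -2/64 = -2*1/64 = -1/32 ≈ -0.031250)
u*(f + 49) = -(2 + 49)/32 = -1/32*51 = -51/32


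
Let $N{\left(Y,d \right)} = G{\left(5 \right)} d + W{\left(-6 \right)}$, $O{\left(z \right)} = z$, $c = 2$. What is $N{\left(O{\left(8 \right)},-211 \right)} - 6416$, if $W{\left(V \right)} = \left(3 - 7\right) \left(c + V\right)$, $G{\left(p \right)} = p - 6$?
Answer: $-6189$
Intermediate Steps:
$G{\left(p \right)} = -6 + p$ ($G{\left(p \right)} = p - 6 = -6 + p$)
$W{\left(V \right)} = -8 - 4 V$ ($W{\left(V \right)} = \left(3 - 7\right) \left(2 + V\right) = - 4 \left(2 + V\right) = -8 - 4 V$)
$N{\left(Y,d \right)} = 16 - d$ ($N{\left(Y,d \right)} = \left(-6 + 5\right) d - -16 = - d + \left(-8 + 24\right) = - d + 16 = 16 - d$)
$N{\left(O{\left(8 \right)},-211 \right)} - 6416 = \left(16 - -211\right) - 6416 = \left(16 + 211\right) - 6416 = 227 - 6416 = -6189$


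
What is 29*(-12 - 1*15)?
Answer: -783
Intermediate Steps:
29*(-12 - 1*15) = 29*(-12 - 15) = 29*(-27) = -783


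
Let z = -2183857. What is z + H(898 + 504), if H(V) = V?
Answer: -2182455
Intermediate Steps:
z + H(898 + 504) = -2183857 + (898 + 504) = -2183857 + 1402 = -2182455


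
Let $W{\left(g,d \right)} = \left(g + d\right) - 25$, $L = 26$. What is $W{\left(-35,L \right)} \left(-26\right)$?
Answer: $884$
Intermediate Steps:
$W{\left(g,d \right)} = -25 + d + g$ ($W{\left(g,d \right)} = \left(d + g\right) - 25 = -25 + d + g$)
$W{\left(-35,L \right)} \left(-26\right) = \left(-25 + 26 - 35\right) \left(-26\right) = \left(-34\right) \left(-26\right) = 884$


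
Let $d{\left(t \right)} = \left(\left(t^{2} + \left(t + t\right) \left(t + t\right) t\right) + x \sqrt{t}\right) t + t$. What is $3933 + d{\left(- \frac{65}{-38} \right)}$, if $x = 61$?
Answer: $\frac{4143122409}{1042568} + \frac{3965 \sqrt{2470}}{1444} \approx 4110.4$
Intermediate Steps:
$d{\left(t \right)} = t + t \left(t^{2} + 4 t^{3} + 61 \sqrt{t}\right)$ ($d{\left(t \right)} = \left(\left(t^{2} + \left(t + t\right) \left(t + t\right) t\right) + 61 \sqrt{t}\right) t + t = \left(\left(t^{2} + 2 t 2 t t\right) + 61 \sqrt{t}\right) t + t = \left(\left(t^{2} + 4 t^{2} t\right) + 61 \sqrt{t}\right) t + t = \left(\left(t^{2} + 4 t^{3}\right) + 61 \sqrt{t}\right) t + t = \left(t^{2} + 4 t^{3} + 61 \sqrt{t}\right) t + t = t \left(t^{2} + 4 t^{3} + 61 \sqrt{t}\right) + t = t + t \left(t^{2} + 4 t^{3} + 61 \sqrt{t}\right)$)
$3933 + d{\left(- \frac{65}{-38} \right)} = 3933 + \left(- \frac{65}{-38} + \left(- \frac{65}{-38}\right)^{3} + 4 \left(- \frac{65}{-38}\right)^{4} + 61 \left(- \frac{65}{-38}\right)^{\frac{3}{2}}\right) = 3933 + \left(\left(-65\right) \left(- \frac{1}{38}\right) + \left(\left(-65\right) \left(- \frac{1}{38}\right)\right)^{3} + 4 \left(\left(-65\right) \left(- \frac{1}{38}\right)\right)^{4} + 61 \left(\left(-65\right) \left(- \frac{1}{38}\right)\right)^{\frac{3}{2}}\right) = 3933 + \left(\frac{65}{38} + \left(\frac{65}{38}\right)^{3} + 4 \left(\frac{65}{38}\right)^{4} + 61 \left(\frac{65}{38}\right)^{\frac{3}{2}}\right) = 3933 + \left(\frac{65}{38} + \frac{274625}{54872} + 4 \cdot \frac{17850625}{2085136} + 61 \frac{65 \sqrt{2470}}{1444}\right) = 3933 + \left(\frac{65}{38} + \frac{274625}{54872} + \frac{17850625}{521284} + \frac{3965 \sqrt{2470}}{1444}\right) = 3933 + \left(\frac{42702465}{1042568} + \frac{3965 \sqrt{2470}}{1444}\right) = \frac{4143122409}{1042568} + \frac{3965 \sqrt{2470}}{1444}$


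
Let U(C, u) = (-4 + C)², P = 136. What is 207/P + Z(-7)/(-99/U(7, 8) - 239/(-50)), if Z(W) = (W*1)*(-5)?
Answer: -173623/42296 ≈ -4.1049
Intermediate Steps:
Z(W) = -5*W (Z(W) = W*(-5) = -5*W)
207/P + Z(-7)/(-99/U(7, 8) - 239/(-50)) = 207/136 + (-5*(-7))/(-99/(-4 + 7)² - 239/(-50)) = 207*(1/136) + 35/(-99/(3²) - 239*(-1/50)) = 207/136 + 35/(-99/9 + 239/50) = 207/136 + 35/(-99*⅑ + 239/50) = 207/136 + 35/(-11 + 239/50) = 207/136 + 35/(-311/50) = 207/136 + 35*(-50/311) = 207/136 - 1750/311 = -173623/42296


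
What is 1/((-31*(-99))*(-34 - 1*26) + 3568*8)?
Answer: -1/155596 ≈ -6.4269e-6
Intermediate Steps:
1/((-31*(-99))*(-34 - 1*26) + 3568*8) = 1/(3069*(-34 - 26) + 28544) = 1/(3069*(-60) + 28544) = 1/(-184140 + 28544) = 1/(-155596) = -1/155596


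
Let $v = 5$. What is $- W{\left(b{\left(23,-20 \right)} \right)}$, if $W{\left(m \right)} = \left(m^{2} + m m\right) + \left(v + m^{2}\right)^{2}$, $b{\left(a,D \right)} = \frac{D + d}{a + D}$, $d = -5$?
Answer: $- \frac{460150}{81} \approx -5680.9$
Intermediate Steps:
$b{\left(a,D \right)} = \frac{-5 + D}{D + a}$ ($b{\left(a,D \right)} = \frac{D - 5}{a + D} = \frac{-5 + D}{D + a}$)
$W{\left(m \right)} = \left(5 + m^{2}\right)^{2} + 2 m^{2}$ ($W{\left(m \right)} = \left(m^{2} + m m\right) + \left(5 + m^{2}\right)^{2} = \left(m^{2} + m^{2}\right) + \left(5 + m^{2}\right)^{2} = 2 m^{2} + \left(5 + m^{2}\right)^{2} = \left(5 + m^{2}\right)^{2} + 2 m^{2}$)
$- W{\left(b{\left(23,-20 \right)} \right)} = - (25 + \left(\frac{-5 - 20}{-20 + 23}\right)^{4} + 12 \left(\frac{-5 - 20}{-20 + 23}\right)^{2}) = - (25 + \left(\frac{1}{3} \left(-25\right)\right)^{4} + 12 \left(\frac{1}{3} \left(-25\right)\right)^{2}) = - (25 + \left(- \frac{25}{3}\right)^{4} + 12 \left(- \frac{25}{3}\right)^{2}) = - (25 + \frac{390625}{81} + 12 \cdot \frac{625}{9}) = - (25 + \frac{390625}{81} + \frac{2500}{3}) = \left(-1\right) \frac{460150}{81} = - \frac{460150}{81}$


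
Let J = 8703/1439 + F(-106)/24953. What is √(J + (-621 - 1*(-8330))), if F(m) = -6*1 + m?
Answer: √9947306459234754798/35907367 ≈ 87.835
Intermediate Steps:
F(m) = -6 + m
J = 217004791/35907367 (J = 8703/1439 + (-6 - 106)/24953 = 8703*(1/1439) - 112*1/24953 = 8703/1439 - 112/24953 = 217004791/35907367 ≈ 6.0435)
√(J + (-621 - 1*(-8330))) = √(217004791/35907367 + (-621 - 1*(-8330))) = √(217004791/35907367 + (-621 + 8330)) = √(217004791/35907367 + 7709) = √(277026896994/35907367) = √9947306459234754798/35907367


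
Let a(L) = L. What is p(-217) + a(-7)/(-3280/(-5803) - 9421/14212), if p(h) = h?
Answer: -1170564899/8054703 ≈ -145.33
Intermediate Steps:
p(-217) + a(-7)/(-3280/(-5803) - 9421/14212) = -217 - 7/(-3280/(-5803) - 9421/14212) = -217 - 7/(-3280*(-1/5803) - 9421*1/14212) = -217 - 7/(3280/5803 - 9421/14212) = -217 - 7/(-8054703/82472236) = -217 - 7*(-82472236/8054703) = -217 + 577305652/8054703 = -1170564899/8054703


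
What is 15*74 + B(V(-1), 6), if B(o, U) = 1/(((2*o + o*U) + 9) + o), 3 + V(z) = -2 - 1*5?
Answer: 89909/81 ≈ 1110.0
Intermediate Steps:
V(z) = -10 (V(z) = -3 + (-2 - 1*5) = -3 + (-2 - 5) = -3 - 7 = -10)
B(o, U) = 1/(9 + 3*o + U*o) (B(o, U) = 1/(((2*o + U*o) + 9) + o) = 1/((9 + 2*o + U*o) + o) = 1/(9 + 3*o + U*o))
15*74 + B(V(-1), 6) = 15*74 + 1/(9 + 3*(-10) + 6*(-10)) = 1110 + 1/(9 - 30 - 60) = 1110 + 1/(-81) = 1110 - 1/81 = 89909/81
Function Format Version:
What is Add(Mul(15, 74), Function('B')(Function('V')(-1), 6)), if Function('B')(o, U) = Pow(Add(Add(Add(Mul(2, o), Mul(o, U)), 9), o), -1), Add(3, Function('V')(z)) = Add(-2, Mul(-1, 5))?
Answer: Rational(89909, 81) ≈ 1110.0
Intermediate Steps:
Function('V')(z) = -10 (Function('V')(z) = Add(-3, Add(-2, Mul(-1, 5))) = Add(-3, Add(-2, -5)) = Add(-3, -7) = -10)
Function('B')(o, U) = Pow(Add(9, Mul(3, o), Mul(U, o)), -1) (Function('B')(o, U) = Pow(Add(Add(Add(Mul(2, o), Mul(U, o)), 9), o), -1) = Pow(Add(Add(9, Mul(2, o), Mul(U, o)), o), -1) = Pow(Add(9, Mul(3, o), Mul(U, o)), -1))
Add(Mul(15, 74), Function('B')(Function('V')(-1), 6)) = Add(Mul(15, 74), Pow(Add(9, Mul(3, -10), Mul(6, -10)), -1)) = Add(1110, Pow(Add(9, -30, -60), -1)) = Add(1110, Pow(-81, -1)) = Add(1110, Rational(-1, 81)) = Rational(89909, 81)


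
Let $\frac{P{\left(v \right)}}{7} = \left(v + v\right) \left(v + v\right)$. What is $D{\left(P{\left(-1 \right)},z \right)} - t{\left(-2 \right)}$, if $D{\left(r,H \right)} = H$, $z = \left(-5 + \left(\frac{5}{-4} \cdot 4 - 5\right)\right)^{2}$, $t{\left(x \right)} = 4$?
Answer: $221$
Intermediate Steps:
$P{\left(v \right)} = 28 v^{2}$ ($P{\left(v \right)} = 7 \left(v + v\right) \left(v + v\right) = 7 \cdot 2 v 2 v = 7 \cdot 4 v^{2} = 28 v^{2}$)
$z = 225$ ($z = \left(-5 + \left(5 \left(- \frac{1}{4}\right) 4 - 5\right)\right)^{2} = \left(-5 - 10\right)^{2} = \left(-15\right)^{2} = 225$)
$D{\left(P{\left(-1 \right)},z \right)} - t{\left(-2 \right)} = 225 - 4 = 221$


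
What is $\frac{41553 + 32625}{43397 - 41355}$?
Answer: $\frac{37089}{1021} \approx 36.326$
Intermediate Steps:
$\frac{41553 + 32625}{43397 - 41355} = \frac{74178}{2042} = 74178 \cdot \frac{1}{2042} = \frac{37089}{1021}$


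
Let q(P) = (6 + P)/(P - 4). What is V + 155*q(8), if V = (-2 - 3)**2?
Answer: 1135/2 ≈ 567.50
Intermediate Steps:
V = 25 (V = (-5)**2 = 25)
q(P) = (6 + P)/(-4 + P)
V + 155*q(8) = 25 + 155*((6 + 8)/(-4 + 8)) = 25 + 155*(14/4) = 25 + 155*((1/4)*14) = 25 + 155*(7/2) = 25 + 1085/2 = 1135/2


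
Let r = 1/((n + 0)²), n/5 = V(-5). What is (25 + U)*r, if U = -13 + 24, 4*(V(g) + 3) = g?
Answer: 576/7225 ≈ 0.079723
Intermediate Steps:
V(g) = -3 + g/4
n = -85/4 (n = 5*(-3 + (¼)*(-5)) = 5*(-3 - 5/4) = 5*(-17/4) = -85/4 ≈ -21.250)
U = 11
r = 16/7225 (r = 1/((-85/4 + 0)²) = 1/((-85/4)²) = 1/(7225/16) = 16/7225 ≈ 0.0022145)
(25 + U)*r = (25 + 11)*(16/7225) = 36*(16/7225) = 576/7225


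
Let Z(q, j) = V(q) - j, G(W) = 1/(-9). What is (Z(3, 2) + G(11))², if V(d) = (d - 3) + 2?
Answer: 1/81 ≈ 0.012346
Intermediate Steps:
V(d) = -1 + d (V(d) = (-3 + d) + 2 = -1 + d)
G(W) = -⅑
Z(q, j) = -1 + q - j (Z(q, j) = (-1 + q) - j = -1 + q - j)
(Z(3, 2) + G(11))² = ((-1 + 3 - 1*2) - ⅑)² = ((-1 + 3 - 2) - ⅑)² = (0 - ⅑)² = (-⅑)² = 1/81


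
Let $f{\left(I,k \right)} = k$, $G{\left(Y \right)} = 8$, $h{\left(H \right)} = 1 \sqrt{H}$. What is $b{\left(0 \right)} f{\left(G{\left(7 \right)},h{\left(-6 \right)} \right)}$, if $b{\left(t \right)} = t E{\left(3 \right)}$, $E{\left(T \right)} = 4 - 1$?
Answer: $0$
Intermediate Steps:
$E{\left(T \right)} = 3$ ($E{\left(T \right)} = 4 - 1 = 3$)
$h{\left(H \right)} = \sqrt{H}$
$b{\left(t \right)} = 3 t$ ($b{\left(t \right)} = t 3 = 3 t$)
$b{\left(0 \right)} f{\left(G{\left(7 \right)},h{\left(-6 \right)} \right)} = 3 \cdot 0 \sqrt{-6} = 0 i \sqrt{6} = 0$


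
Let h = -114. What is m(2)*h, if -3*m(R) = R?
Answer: 76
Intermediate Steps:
m(R) = -R/3
m(2)*h = -⅓*2*(-114) = -⅔*(-114) = 76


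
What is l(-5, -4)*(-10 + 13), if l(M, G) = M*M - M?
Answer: 90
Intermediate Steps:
l(M, G) = M² - M
l(-5, -4)*(-10 + 13) = (-5*(-1 - 5))*(-10 + 13) = -5*(-6)*3 = 30*3 = 90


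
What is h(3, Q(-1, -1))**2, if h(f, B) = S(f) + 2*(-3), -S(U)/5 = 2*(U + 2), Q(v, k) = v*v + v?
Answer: 3136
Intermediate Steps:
Q(v, k) = v + v**2 (Q(v, k) = v**2 + v = v + v**2)
S(U) = -20 - 10*U (S(U) = -10*(U + 2) = -10*(2 + U) = -5*(4 + 2*U) = -20 - 10*U)
h(f, B) = -26 - 10*f (h(f, B) = (-20 - 10*f) + 2*(-3) = (-20 - 10*f) - 6 = -26 - 10*f)
h(3, Q(-1, -1))**2 = (-26 - 10*3)**2 = (-26 - 30)**2 = (-56)**2 = 3136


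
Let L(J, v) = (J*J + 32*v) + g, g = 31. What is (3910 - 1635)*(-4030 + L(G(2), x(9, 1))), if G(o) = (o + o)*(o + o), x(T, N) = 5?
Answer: -8151325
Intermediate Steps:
G(o) = 4*o² (G(o) = (2*o)*(2*o) = 4*o²)
L(J, v) = 31 + J² + 32*v (L(J, v) = (J*J + 32*v) + 31 = (J² + 32*v) + 31 = 31 + J² + 32*v)
(3910 - 1635)*(-4030 + L(G(2), x(9, 1))) = (3910 - 1635)*(-4030 + (31 + (4*2²)² + 32*5)) = 2275*(-4030 + (31 + (4*4)² + 160)) = 2275*(-4030 + (31 + 16² + 160)) = 2275*(-4030 + (31 + 256 + 160)) = 2275*(-4030 + 447) = 2275*(-3583) = -8151325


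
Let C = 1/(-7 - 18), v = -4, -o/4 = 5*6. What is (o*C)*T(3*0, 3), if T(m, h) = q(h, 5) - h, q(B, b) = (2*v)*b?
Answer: -1032/5 ≈ -206.40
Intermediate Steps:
o = -120 (o = -20*6 = -4*30 = -120)
C = -1/25 (C = 1/(-25) = -1/25 ≈ -0.040000)
q(B, b) = -8*b (q(B, b) = (2*(-4))*b = -8*b)
T(m, h) = -40 - h (T(m, h) = -8*5 - h = -40 - h)
(o*C)*T(3*0, 3) = (-120*(-1/25))*(-40 - 1*3) = 24*(-40 - 3)/5 = (24/5)*(-43) = -1032/5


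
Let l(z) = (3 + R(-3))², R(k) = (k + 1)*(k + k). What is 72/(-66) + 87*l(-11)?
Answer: 215313/11 ≈ 19574.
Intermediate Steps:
R(k) = 2*k*(1 + k) (R(k) = (1 + k)*(2*k) = 2*k*(1 + k))
l(z) = 225 (l(z) = (3 + 2*(-3)*(1 - 3))² = (3 + 2*(-3)*(-2))² = (3 + 12)² = 15² = 225)
72/(-66) + 87*l(-11) = 72/(-66) + 87*225 = 72*(-1/66) + 19575 = -12/11 + 19575 = 215313/11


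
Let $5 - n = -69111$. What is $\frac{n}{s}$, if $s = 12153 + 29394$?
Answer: $\frac{69116}{41547} \approx 1.6636$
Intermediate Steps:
$n = 69116$ ($n = 5 - -69111 = 5 + 69111 = 69116$)
$s = 41547$
$\frac{n}{s} = \frac{69116}{41547}$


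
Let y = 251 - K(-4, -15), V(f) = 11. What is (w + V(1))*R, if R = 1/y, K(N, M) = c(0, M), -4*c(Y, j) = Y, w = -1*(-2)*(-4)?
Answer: 3/251 ≈ 0.011952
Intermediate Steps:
w = -8 (w = 2*(-4) = -8)
c(Y, j) = -Y/4
K(N, M) = 0 (K(N, M) = -1/4*0 = 0)
y = 251 (y = 251 - 1*0 = 251 + 0 = 251)
R = 1/251 ≈ 0.0039841
(w + V(1))*R = (-8 + 11)*(1/251) = 3*(1/251) = 3/251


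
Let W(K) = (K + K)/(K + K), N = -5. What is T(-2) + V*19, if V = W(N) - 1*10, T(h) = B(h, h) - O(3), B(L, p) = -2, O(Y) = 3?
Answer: -176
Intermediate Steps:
T(h) = -5 (T(h) = -2 - 1*3 = -2 - 3 = -5)
W(K) = 1 (W(K) = (2*K)/((2*K)) = (2*K)*(1/(2*K)) = 1)
V = -9 (V = 1 - 1*10 = 1 - 10 = -9)
T(-2) + V*19 = -5 - 9*19 = -5 - 171 = -176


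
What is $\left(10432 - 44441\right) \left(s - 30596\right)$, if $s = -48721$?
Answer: $2697491853$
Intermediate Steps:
$\left(10432 - 44441\right) \left(s - 30596\right) = \left(10432 - 44441\right) \left(-48721 - 30596\right) = \left(-34009\right) \left(-79317\right) = 2697491853$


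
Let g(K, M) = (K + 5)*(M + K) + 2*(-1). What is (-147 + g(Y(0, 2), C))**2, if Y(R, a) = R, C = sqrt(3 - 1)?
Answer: 22251 - 1490*sqrt(2) ≈ 20144.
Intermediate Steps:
C = sqrt(2) ≈ 1.4142
g(K, M) = -2 + (5 + K)*(K + M) (g(K, M) = (5 + K)*(K + M) - 2 = -2 + (5 + K)*(K + M))
(-147 + g(Y(0, 2), C))**2 = (-147 + (-2 + 0**2 + 5*0 + 5*sqrt(2) + 0*sqrt(2)))**2 = (-147 + (-2 + 0 + 0 + 5*sqrt(2) + 0))**2 = (-147 + (-2 + 5*sqrt(2)))**2 = (-149 + 5*sqrt(2))**2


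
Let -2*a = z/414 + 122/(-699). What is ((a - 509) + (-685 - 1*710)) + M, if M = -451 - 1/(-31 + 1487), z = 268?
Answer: -165394960823/70224336 ≈ -2355.2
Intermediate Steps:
a = -11402/48231 (a = -(268/414 + 122/(-699))/2 = -(268*(1/414) + 122*(-1/699))/2 = -(134/207 - 122/699)/2 = -½*22804/48231 = -11402/48231 ≈ -0.23640)
M = -656657/1456 (M = -451 - 1/1456 = -656657/1456 ≈ -451.00)
((a - 509) + (-685 - 1*710)) + M = ((-11402/48231 - 509) + (-685 - 1*710)) - 656657/1456 = (-24560981/48231 + (-685 - 710)) - 656657/1456 = (-24560981/48231 - 1395) - 656657/1456 = -91843226/48231 - 656657/1456 = -165394960823/70224336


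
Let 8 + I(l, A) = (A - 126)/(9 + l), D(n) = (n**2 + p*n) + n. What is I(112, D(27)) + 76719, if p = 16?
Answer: 9283093/121 ≈ 76720.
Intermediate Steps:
D(n) = n**2 + 17*n (D(n) = (n**2 + 16*n) + n = n**2 + 17*n)
I(l, A) = -8 + (-126 + A)/(9 + l) (I(l, A) = -8 + (A - 126)/(9 + l) = -8 + (-126 + A)/(9 + l))
I(112, D(27)) + 76719 = (-198 + 27*(17 + 27) - 8*112)/(9 + 112) + 76719 = (-198 + 27*44 - 896)/121 + 76719 = (-198 + 1188 - 896)/121 + 76719 = (1/121)*94 + 76719 = 94/121 + 76719 = 9283093/121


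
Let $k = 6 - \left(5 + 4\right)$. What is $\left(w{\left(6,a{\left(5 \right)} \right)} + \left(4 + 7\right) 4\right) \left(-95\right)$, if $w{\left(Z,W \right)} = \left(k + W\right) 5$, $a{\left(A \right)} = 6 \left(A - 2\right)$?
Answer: $-11305$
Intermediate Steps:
$k = -3$ ($k = 6 - 9 = -3$)
$a{\left(A \right)} = -12 + 6 A$ ($a{\left(A \right)} = 6 \left(-2 + A\right) = -12 + 6 A$)
$w{\left(Z,W \right)} = -15 + 5 W$ ($w{\left(Z,W \right)} = \left(-3 + W\right) 5 = -15 + 5 W$)
$\left(w{\left(6,a{\left(5 \right)} \right)} + \left(4 + 7\right) 4\right) \left(-95\right) = \left(\left(-15 + 5 \left(-12 + 6 \cdot 5\right)\right) + \left(4 + 7\right) 4\right) \left(-95\right) = \left(\left(-15 + 5 \left(-12 + 30\right)\right) + 11 \cdot 4\right) \left(-95\right) = \left(\left(-15 + 5 \cdot 18\right) + 44\right) \left(-95\right) = \left(\left(-15 + 90\right) + 44\right) \left(-95\right) = \left(75 + 44\right) \left(-95\right) = 119 \left(-95\right) = -11305$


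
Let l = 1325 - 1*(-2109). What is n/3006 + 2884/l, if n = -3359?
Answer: -1432751/5161302 ≈ -0.27760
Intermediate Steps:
l = 3434 (l = 1325 + 2109 = 3434)
n/3006 + 2884/l = -3359/3006 + 2884/3434 = -3359*1/3006 + 2884*(1/3434) = -3359/3006 + 1442/1717 = -1432751/5161302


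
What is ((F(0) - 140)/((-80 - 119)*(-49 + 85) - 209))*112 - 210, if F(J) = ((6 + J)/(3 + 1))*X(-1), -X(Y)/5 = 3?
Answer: -1530130/7373 ≈ -207.53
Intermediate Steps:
X(Y) = -15 (X(Y) = -5*3 = -15)
F(J) = -45/2 - 15*J/4 (F(J) = ((6 + J)/(3 + 1))*(-15) = ((6 + J)/4)*(-15) = ((6 + J)*(¼))*(-15) = (3/2 + J/4)*(-15) = -45/2 - 15*J/4)
((F(0) - 140)/((-80 - 119)*(-49 + 85) - 209))*112 - 210 = (((-45/2 - 15/4*0) - 140)/((-80 - 119)*(-49 + 85) - 209))*112 - 210 = (((-45/2 + 0) - 140)/(-199*36 - 209))*112 - 210 = ((-45/2 - 140)/(-7164 - 209))*112 - 210 = -325/2/(-7373)*112 - 210 = -325/2*(-1/7373)*112 - 210 = (325/14746)*112 - 210 = 18200/7373 - 210 = -1530130/7373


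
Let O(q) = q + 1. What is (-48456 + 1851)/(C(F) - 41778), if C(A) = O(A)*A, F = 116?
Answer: 15535/9402 ≈ 1.6523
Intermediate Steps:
O(q) = 1 + q
C(A) = A*(1 + A) (C(A) = (1 + A)*A = A*(1 + A))
(-48456 + 1851)/(C(F) - 41778) = (-48456 + 1851)/(116*(1 + 116) - 41778) = -46605/(116*117 - 41778) = -46605/(13572 - 41778) = -46605/(-28206) = -46605*(-1/28206) = 15535/9402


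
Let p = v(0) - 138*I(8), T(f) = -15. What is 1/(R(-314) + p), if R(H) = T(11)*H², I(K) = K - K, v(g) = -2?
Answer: -1/1478942 ≈ -6.7616e-7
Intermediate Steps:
I(K) = 0
R(H) = -15*H²
p = -2 (p = -2 - 138*0 = -2 + 0 = -2)
1/(R(-314) + p) = 1/(-15*(-314)² - 2) = 1/(-15*98596 - 2) = 1/(-1478940 - 2) = 1/(-1478942) = -1/1478942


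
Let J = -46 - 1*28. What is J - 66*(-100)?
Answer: 6526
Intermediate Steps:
J = -74 (J = -46 - 28 = -74)
J - 66*(-100) = -74 - 66*(-100) = -74 + 6600 = 6526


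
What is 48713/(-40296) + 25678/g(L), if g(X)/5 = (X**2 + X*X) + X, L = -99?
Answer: -1238509169/1309821480 ≈ -0.94556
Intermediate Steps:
g(X) = 5*X + 10*X**2 (g(X) = 5*((X**2 + X*X) + X) = 5*((X**2 + X**2) + X) = 5*(2*X**2 + X) = 5*(X + 2*X**2) = 5*X + 10*X**2)
48713/(-40296) + 25678/g(L) = 48713/(-40296) + 25678/((5*(-99)*(1 + 2*(-99)))) = 48713*(-1/40296) + 25678/((5*(-99)*(1 - 198))) = -48713/40296 + 25678/((5*(-99)*(-197))) = -48713/40296 + 25678/97515 = -1238509169/1309821480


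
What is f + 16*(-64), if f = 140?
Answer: -884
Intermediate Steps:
f + 16*(-64) = 140 + 16*(-64) = 140 - 1024 = -884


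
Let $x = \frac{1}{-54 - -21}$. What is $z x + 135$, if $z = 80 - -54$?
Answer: $\frac{4321}{33} \approx 130.94$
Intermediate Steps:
$z = 134$ ($z = 80 + 54 = 134$)
$x = - \frac{1}{33}$ ($x = \frac{1}{-54 + 21} = \frac{1}{-33} = - \frac{1}{33} \approx -0.030303$)
$z x + 135 = 134 \left(- \frac{1}{33}\right) + 135 = - \frac{134}{33} + 135 = \frac{4321}{33}$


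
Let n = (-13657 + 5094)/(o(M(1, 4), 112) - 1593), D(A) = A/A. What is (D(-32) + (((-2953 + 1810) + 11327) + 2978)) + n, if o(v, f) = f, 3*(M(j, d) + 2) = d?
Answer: 19502966/1481 ≈ 13169.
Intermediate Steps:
M(j, d) = -2 + d/3
D(A) = 1
n = 8563/1481 (n = (-13657 + 5094)/(112 - 1593) = -8563/(-1481) = -8563*(-1/1481) = 8563/1481 ≈ 5.7819)
(D(-32) + (((-2953 + 1810) + 11327) + 2978)) + n = (1 + (((-2953 + 1810) + 11327) + 2978)) + 8563/1481 = (1 + ((-1143 + 11327) + 2978)) + 8563/1481 = (1 + (10184 + 2978)) + 8563/1481 = (1 + 13162) + 8563/1481 = 13163 + 8563/1481 = 19502966/1481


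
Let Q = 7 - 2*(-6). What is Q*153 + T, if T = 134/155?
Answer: 450719/155 ≈ 2907.9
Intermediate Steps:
Q = 19 (Q = 7 + 12 = 19)
T = 134/155 (T = 134*(1/155) = 134/155 ≈ 0.86452)
Q*153 + T = 19*153 + 134/155 = 2907 + 134/155 = 450719/155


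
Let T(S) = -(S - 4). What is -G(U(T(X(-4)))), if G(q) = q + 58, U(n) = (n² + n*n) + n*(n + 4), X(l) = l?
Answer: -282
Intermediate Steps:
T(S) = 4 - S (T(S) = -(-4 + S) = 4 - S)
U(n) = 2*n² + n*(4 + n) (U(n) = (n² + n²) + n*(4 + n) = 2*n² + n*(4 + n))
G(q) = 58 + q
-G(U(T(X(-4)))) = -(58 + (4 - 1*(-4))*(4 + 3*(4 - 1*(-4)))) = -(58 + (4 + 4)*(4 + 3*(4 + 4))) = -(58 + 8*(4 + 3*8)) = -(58 + 8*(4 + 24)) = -(58 + 8*28) = -(58 + 224) = -1*282 = -282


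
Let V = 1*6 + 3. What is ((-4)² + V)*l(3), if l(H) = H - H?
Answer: 0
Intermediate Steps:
l(H) = 0
V = 9 (V = 6 + 3 = 9)
((-4)² + V)*l(3) = ((-4)² + 9)*0 = (16 + 9)*0 = 25*0 = 0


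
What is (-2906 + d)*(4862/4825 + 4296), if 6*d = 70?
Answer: -180025177346/14475 ≈ -1.2437e+7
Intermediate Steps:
d = 35/3 (d = (1/6)*70 = 35/3 ≈ 11.667)
(-2906 + d)*(4862/4825 + 4296) = (-2906 + 35/3)*(4862/4825 + 4296) = -8683*(4862*(1/4825) + 4296)/3 = -8683*(4862/4825 + 4296)/3 = -8683/3*20733062/4825 = -180025177346/14475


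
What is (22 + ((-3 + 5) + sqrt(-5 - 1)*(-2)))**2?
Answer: 552 - 96*I*sqrt(6) ≈ 552.0 - 235.15*I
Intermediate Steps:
(22 + ((-3 + 5) + sqrt(-5 - 1)*(-2)))**2 = (22 + (2 + sqrt(-6)*(-2)))**2 = (22 + (2 + (I*sqrt(6))*(-2)))**2 = (22 + (2 - 2*I*sqrt(6)))**2 = (24 - 2*I*sqrt(6))**2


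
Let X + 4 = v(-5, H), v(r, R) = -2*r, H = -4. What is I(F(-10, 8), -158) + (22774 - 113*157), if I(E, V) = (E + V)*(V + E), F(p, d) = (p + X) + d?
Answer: 28749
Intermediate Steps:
X = 6 (X = -4 - 2*(-5) = -4 + 10 = 6)
F(p, d) = 6 + d + p (F(p, d) = (p + 6) + d = (6 + p) + d = 6 + d + p)
I(E, V) = (E + V)² (I(E, V) = (E + V)*(E + V) = (E + V)²)
I(F(-10, 8), -158) + (22774 - 113*157) = ((6 + 8 - 10) - 158)² + (22774 - 113*157) = (4 - 158)² + (22774 - 1*17741) = (-154)² + (22774 - 17741) = 23716 + 5033 = 28749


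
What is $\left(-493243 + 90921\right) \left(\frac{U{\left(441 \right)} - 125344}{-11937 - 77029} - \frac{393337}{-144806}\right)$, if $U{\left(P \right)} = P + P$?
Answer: $- \frac{313671908747181}{189453097} \approx -1.6557 \cdot 10^{6}$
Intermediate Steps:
$U{\left(P \right)} = 2 P$
$\left(-493243 + 90921\right) \left(\frac{U{\left(441 \right)} - 125344}{-11937 - 77029} - \frac{393337}{-144806}\right) = \left(-493243 + 90921\right) \left(\frac{2 \cdot 441 - 125344}{-11937 - 77029} - \frac{393337}{-144806}\right) = - 402322 \left(\frac{882 - 125344}{-88966} - - \frac{393337}{144806}\right) = - 402322 \left(\left(-124462\right) \left(- \frac{1}{88966}\right) + \frac{393337}{144806}\right) = - 402322 \left(\frac{62231}{44483} + \frac{393337}{144806}\right) = \left(-402322\right) \frac{26508231957}{6441405298} = - \frac{313671908747181}{189453097}$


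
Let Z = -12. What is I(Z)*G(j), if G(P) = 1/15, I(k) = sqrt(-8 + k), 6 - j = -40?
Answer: 2*I*sqrt(5)/15 ≈ 0.29814*I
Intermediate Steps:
j = 46 (j = 6 - 1*(-40) = 6 + 40 = 46)
G(P) = 1/15
I(Z)*G(j) = sqrt(-8 - 12)*(1/15) = sqrt(-20)*(1/15) = (2*I*sqrt(5))*(1/15) = 2*I*sqrt(5)/15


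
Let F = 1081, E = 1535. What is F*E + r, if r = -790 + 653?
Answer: 1659198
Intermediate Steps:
r = -137
F*E + r = 1081*1535 - 137 = 1659335 - 137 = 1659198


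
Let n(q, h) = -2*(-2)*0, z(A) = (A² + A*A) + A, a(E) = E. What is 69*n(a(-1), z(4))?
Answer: 0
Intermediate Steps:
z(A) = A + 2*A² (z(A) = (A² + A²) + A = 2*A² + A = A + 2*A²)
n(q, h) = 0 (n(q, h) = 4*0 = 0)
69*n(a(-1), z(4)) = 69*0 = 0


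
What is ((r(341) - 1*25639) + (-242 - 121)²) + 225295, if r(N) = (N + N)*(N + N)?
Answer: 796549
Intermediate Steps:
r(N) = 4*N² (r(N) = (2*N)*(2*N) = 4*N²)
((r(341) - 1*25639) + (-242 - 121)²) + 225295 = ((4*341² - 1*25639) + (-242 - 121)²) + 225295 = ((4*116281 - 25639) + (-363)²) + 225295 = ((465124 - 25639) + 131769) + 225295 = (439485 + 131769) + 225295 = 571254 + 225295 = 796549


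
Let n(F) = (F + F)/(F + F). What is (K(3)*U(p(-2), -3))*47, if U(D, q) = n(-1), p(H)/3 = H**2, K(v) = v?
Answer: 141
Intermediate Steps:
n(F) = 1 (n(F) = (2*F)/((2*F)) = (2*F)*(1/(2*F)) = 1)
p(H) = 3*H**2
U(D, q) = 1
(K(3)*U(p(-2), -3))*47 = (3*1)*47 = 3*47 = 141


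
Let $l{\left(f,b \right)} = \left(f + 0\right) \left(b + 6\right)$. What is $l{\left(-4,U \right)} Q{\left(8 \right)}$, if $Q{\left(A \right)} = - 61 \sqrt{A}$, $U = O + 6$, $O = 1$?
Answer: $6344 \sqrt{2} \approx 8971.8$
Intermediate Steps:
$U = 7$ ($U = 1 + 6 = 7$)
$l{\left(f,b \right)} = f \left(6 + b\right)$
$l{\left(-4,U \right)} Q{\left(8 \right)} = - 4 \left(6 + 7\right) \left(- 61 \sqrt{8}\right) = \left(-4\right) 13 \left(- 61 \cdot 2 \sqrt{2}\right) = - 52 \left(- 122 \sqrt{2}\right) = 6344 \sqrt{2}$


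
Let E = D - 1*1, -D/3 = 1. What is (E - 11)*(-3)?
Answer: 45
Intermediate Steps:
D = -3 (D = -3*1 = -3)
E = -4 (E = -3 - 1*1 = -3 - 1 = -4)
(E - 11)*(-3) = (-4 - 11)*(-3) = -15*(-3) = 45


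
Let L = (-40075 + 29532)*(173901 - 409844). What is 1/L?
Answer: 1/2487547049 ≈ 4.0200e-10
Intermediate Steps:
L = 2487547049 (L = -10543*(-235943) = 2487547049)
1/L = 1/2487547049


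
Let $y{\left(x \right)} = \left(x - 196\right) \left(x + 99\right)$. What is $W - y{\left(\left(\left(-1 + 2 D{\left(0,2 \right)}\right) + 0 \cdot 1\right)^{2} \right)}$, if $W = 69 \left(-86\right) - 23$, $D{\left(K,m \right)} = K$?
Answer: $13543$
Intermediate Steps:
$y{\left(x \right)} = \left(-196 + x\right) \left(99 + x\right)$
$W = -5957$ ($W = -5934 - 23 = -5957$)
$W - y{\left(\left(\left(-1 + 2 D{\left(0,2 \right)}\right) + 0 \cdot 1\right)^{2} \right)} = -5957 - \left(-19404 + \left(\left(\left(-1 + 2 \cdot 0\right) + 0 \cdot 1\right)^{2}\right)^{2} - 97 \left(\left(-1 + 2 \cdot 0\right) + 0 \cdot 1\right)^{2}\right) = -5957 - \left(-19404 + \left(\left(\left(-1 + 0\right) + 0\right)^{2}\right)^{2} - 97 \left(\left(-1 + 0\right) + 0\right)^{2}\right) = -5957 - \left(-19404 + \left(\left(-1 + 0\right)^{2}\right)^{2} - 97 \left(-1 + 0\right)^{2}\right) = -5957 - \left(-19404 + \left(\left(-1\right)^{2}\right)^{2} - 97 \left(-1\right)^{2}\right) = -5957 - \left(-19404 + 1^{2} - 97\right) = -5957 - \left(-19404 + 1 - 97\right) = -5957 - -19500 = -5957 + 19500 = 13543$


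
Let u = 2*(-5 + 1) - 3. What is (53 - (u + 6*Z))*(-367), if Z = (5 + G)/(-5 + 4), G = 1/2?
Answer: -35599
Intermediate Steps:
G = ½ (G = 1*(½) = ½ ≈ 0.50000)
Z = -11/2 (Z = (5 + ½)/(-5 + 4) = (11/2)/(-1) = (11/2)*(-1) = -11/2 ≈ -5.5000)
u = -11 (u = 2*(-4) - 3 = -8 - 3 = -11)
(53 - (u + 6*Z))*(-367) = (53 - (-11 + 6*(-11/2)))*(-367) = (53 - (-11 - 33))*(-367) = (53 - 1*(-44))*(-367) = (53 + 44)*(-367) = 97*(-367) = -35599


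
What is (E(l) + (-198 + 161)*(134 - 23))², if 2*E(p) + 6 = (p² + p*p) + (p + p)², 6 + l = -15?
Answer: 7767369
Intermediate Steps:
l = -21 (l = -6 - 15 = -21)
E(p) = -3 + 3*p² (E(p) = -3 + ((p² + p*p) + (p + p)²)/2 = -3 + ((p² + p²) + (2*p)²)/2 = -3 + (2*p² + 4*p²)/2 = -3 + (6*p²)/2 = -3 + 3*p²)
(E(l) + (-198 + 161)*(134 - 23))² = ((-3 + 3*(-21)²) + (-198 + 161)*(134 - 23))² = ((-3 + 3*441) - 37*111)² = ((-3 + 1323) - 4107)² = (1320 - 4107)² = (-2787)² = 7767369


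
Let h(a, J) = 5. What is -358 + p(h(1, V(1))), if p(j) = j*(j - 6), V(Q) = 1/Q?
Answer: -363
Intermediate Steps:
V(Q) = 1/Q
p(j) = j*(-6 + j)
-358 + p(h(1, V(1))) = -358 + 5*(-6 + 5) = -358 + 5*(-1) = -358 - 5 = -363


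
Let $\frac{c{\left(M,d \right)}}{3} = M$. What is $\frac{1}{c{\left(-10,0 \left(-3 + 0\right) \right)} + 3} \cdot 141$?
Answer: $- \frac{47}{9} \approx -5.2222$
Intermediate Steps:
$c{\left(M,d \right)} = 3 M$
$\frac{1}{c{\left(-10,0 \left(-3 + 0\right) \right)} + 3} \cdot 141 = \frac{1}{3 \left(-10\right) + 3} \cdot 141 = \frac{1}{-30 + 3} \cdot 141 = \frac{1}{-27} \cdot 141 = \left(- \frac{1}{27}\right) 141 = - \frac{47}{9}$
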